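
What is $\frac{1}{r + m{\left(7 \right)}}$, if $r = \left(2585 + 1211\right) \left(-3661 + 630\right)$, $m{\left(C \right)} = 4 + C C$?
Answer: $- \frac{1}{11505623} \approx -8.6914 \cdot 10^{-8}$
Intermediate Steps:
$m{\left(C \right)} = 4 + C^{2}$
$r = -11505676$ ($r = 3796 \left(-3031\right) = -11505676$)
$\frac{1}{r + m{\left(7 \right)}} = \frac{1}{-11505676 + \left(4 + 7^{2}\right)} = \frac{1}{-11505676 + \left(4 + 49\right)} = \frac{1}{-11505676 + 53} = \frac{1}{-11505623} = - \frac{1}{11505623}$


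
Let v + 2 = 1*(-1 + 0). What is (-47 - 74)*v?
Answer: 363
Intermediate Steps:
v = -3 (v = -2 + 1*(-1 + 0) = -2 + 1*(-1) = -2 - 1 = -3)
(-47 - 74)*v = (-47 - 74)*(-3) = -121*(-3) = 363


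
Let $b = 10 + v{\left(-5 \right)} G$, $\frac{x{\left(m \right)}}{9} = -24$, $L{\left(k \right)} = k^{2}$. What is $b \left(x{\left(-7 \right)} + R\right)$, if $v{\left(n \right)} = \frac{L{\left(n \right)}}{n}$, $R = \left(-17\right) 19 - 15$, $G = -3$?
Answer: $-13850$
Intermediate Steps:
$x{\left(m \right)} = -216$ ($x{\left(m \right)} = 9 \left(-24\right) = -216$)
$R = -338$ ($R = -323 - 15 = -338$)
$v{\left(n \right)} = n$ ($v{\left(n \right)} = \frac{n^{2}}{n} = n$)
$b = 25$ ($b = 10 - -15 = 10 + 15 = 25$)
$b \left(x{\left(-7 \right)} + R\right) = 25 \left(-216 - 338\right) = 25 \left(-554\right) = -13850$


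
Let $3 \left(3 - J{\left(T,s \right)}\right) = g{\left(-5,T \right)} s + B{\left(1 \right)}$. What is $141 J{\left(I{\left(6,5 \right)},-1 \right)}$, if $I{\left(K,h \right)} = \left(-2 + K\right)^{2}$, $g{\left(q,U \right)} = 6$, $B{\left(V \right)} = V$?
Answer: $658$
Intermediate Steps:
$J{\left(T,s \right)} = \frac{8}{3} - 2 s$ ($J{\left(T,s \right)} = 3 - \frac{6 s + 1}{3} = 3 - \frac{1 + 6 s}{3} = 3 - \left(\frac{1}{3} + 2 s\right) = \frac{8}{3} - 2 s$)
$141 J{\left(I{\left(6,5 \right)},-1 \right)} = 141 \left(\frac{8}{3} - -2\right) = 141 \left(\frac{8}{3} + 2\right) = 141 \cdot \frac{14}{3} = 658$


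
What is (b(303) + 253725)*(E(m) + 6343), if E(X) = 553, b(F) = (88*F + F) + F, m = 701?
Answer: 1937741520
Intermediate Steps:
b(F) = 90*F (b(F) = 89*F + F = 90*F)
(b(303) + 253725)*(E(m) + 6343) = (90*303 + 253725)*(553 + 6343) = (27270 + 253725)*6896 = 280995*6896 = 1937741520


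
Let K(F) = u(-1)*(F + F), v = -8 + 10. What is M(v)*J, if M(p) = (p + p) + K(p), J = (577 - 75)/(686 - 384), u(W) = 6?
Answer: 7028/151 ≈ 46.543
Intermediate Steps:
v = 2
J = 251/151 (J = 502/302 = 502*(1/302) = 251/151 ≈ 1.6623)
K(F) = 12*F (K(F) = 6*(F + F) = 6*(2*F) = 12*F)
M(p) = 14*p (M(p) = (p + p) + 12*p = 2*p + 12*p = 14*p)
M(v)*J = (14*2)*(251/151) = 28*(251/151) = 7028/151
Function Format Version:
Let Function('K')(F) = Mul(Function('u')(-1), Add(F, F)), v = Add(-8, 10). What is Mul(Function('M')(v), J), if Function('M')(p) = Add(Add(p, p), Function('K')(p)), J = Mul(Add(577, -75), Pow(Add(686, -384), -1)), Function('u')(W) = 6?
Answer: Rational(7028, 151) ≈ 46.543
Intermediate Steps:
v = 2
J = Rational(251, 151) (J = Mul(502, Pow(302, -1)) = Mul(502, Rational(1, 302)) = Rational(251, 151) ≈ 1.6623)
Function('K')(F) = Mul(12, F) (Function('K')(F) = Mul(6, Add(F, F)) = Mul(6, Mul(2, F)) = Mul(12, F))
Function('M')(p) = Mul(14, p) (Function('M')(p) = Add(Add(p, p), Mul(12, p)) = Add(Mul(2, p), Mul(12, p)) = Mul(14, p))
Mul(Function('M')(v), J) = Mul(Mul(14, 2), Rational(251, 151)) = Mul(28, Rational(251, 151)) = Rational(7028, 151)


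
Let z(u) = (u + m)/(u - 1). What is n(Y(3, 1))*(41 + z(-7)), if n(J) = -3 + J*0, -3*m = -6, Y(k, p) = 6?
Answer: -999/8 ≈ -124.88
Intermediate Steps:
m = 2 (m = -1/3*(-6) = 2)
z(u) = (2 + u)/(-1 + u) (z(u) = (u + 2)/(u - 1) = (2 + u)/(-1 + u))
n(J) = -3 (n(J) = -3 + 0 = -3)
n(Y(3, 1))*(41 + z(-7)) = -3*(41 + (2 - 7)/(-1 - 7)) = -3*(41 - 5/(-8)) = -3*(41 - 1/8*(-5)) = -3*(41 + 5/8) = -3*333/8 = -999/8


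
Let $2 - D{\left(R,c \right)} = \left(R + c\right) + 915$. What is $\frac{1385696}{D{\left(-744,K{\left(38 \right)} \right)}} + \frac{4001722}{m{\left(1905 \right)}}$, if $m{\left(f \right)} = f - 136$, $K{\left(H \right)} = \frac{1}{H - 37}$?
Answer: $- \frac{14516422}{2465} \approx -5889.0$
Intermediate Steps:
$K{\left(H \right)} = \frac{1}{-37 + H}$
$D{\left(R,c \right)} = -913 - R - c$ ($D{\left(R,c \right)} = 2 - \left(\left(R + c\right) + 915\right) = 2 - \left(915 + R + c\right) = -913 - R - c$)
$m{\left(f \right)} = -136 + f$ ($m{\left(f \right)} = f - 136 = -136 + f$)
$\frac{1385696}{D{\left(-744,K{\left(38 \right)} \right)}} + \frac{4001722}{m{\left(1905 \right)}} = \frac{1385696}{-913 - -744 - \frac{1}{-37 + 38}} + \frac{4001722}{-136 + 1905} = \frac{1385696}{-913 + 744 - 1^{-1}} + \frac{4001722}{1769} = \frac{1385696}{-913 + 744 - 1} + 4001722 \cdot \frac{1}{1769} = \frac{1385696}{-913 + 744 - 1} + \frac{65602}{29} = \frac{1385696}{-170} + \frac{65602}{29} = 1385696 \left(- \frac{1}{170}\right) + \frac{65602}{29} = - \frac{692848}{85} + \frac{65602}{29} = - \frac{14516422}{2465}$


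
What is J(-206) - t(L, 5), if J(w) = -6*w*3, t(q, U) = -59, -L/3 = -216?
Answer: 3767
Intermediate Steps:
L = 648 (L = -3*(-216) = 648)
J(w) = -18*w
J(-206) - t(L, 5) = -18*(-206) - 1*(-59) = 3708 + 59 = 3767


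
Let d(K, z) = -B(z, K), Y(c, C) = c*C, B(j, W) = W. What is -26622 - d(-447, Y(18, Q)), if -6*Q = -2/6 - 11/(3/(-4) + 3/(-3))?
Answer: -27069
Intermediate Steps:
Q = -125/126 (Q = -(-2/6 - 11/(3/(-4) + 3/(-3)))/6 = -(-2*⅙ - 11/(3*(-¼) + 3*(-⅓)))/6 = -(-⅓ - 11/(-¾ - 1))/6 = -(-⅓ - 11/(-7/4))/6 = -(-⅓ - 11*(-4/7))/6 = -(-⅓ + 44/7)/6 = -⅙*125/21 = -125/126 ≈ -0.99206)
Y(c, C) = C*c
d(K, z) = -K
-26622 - d(-447, Y(18, Q)) = -26622 - (-1)*(-447) = -26622 - 1*447 = -26622 - 447 = -27069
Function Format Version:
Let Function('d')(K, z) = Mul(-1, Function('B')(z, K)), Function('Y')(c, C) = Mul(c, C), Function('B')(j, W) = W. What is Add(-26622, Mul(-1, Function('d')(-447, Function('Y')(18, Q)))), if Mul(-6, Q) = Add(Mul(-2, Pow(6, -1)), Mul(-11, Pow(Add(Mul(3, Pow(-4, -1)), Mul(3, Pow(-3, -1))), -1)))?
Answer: -27069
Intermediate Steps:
Q = Rational(-125, 126) (Q = Mul(Rational(-1, 6), Add(Mul(-2, Pow(6, -1)), Mul(-11, Pow(Add(Mul(3, Pow(-4, -1)), Mul(3, Pow(-3, -1))), -1)))) = Mul(Rational(-1, 6), Add(Mul(-2, Rational(1, 6)), Mul(-11, Pow(Add(Mul(3, Rational(-1, 4)), Mul(3, Rational(-1, 3))), -1)))) = Mul(Rational(-1, 6), Add(Rational(-1, 3), Mul(-11, Pow(Add(Rational(-3, 4), -1), -1)))) = Mul(Rational(-1, 6), Add(Rational(-1, 3), Mul(-11, Pow(Rational(-7, 4), -1)))) = Mul(Rational(-1, 6), Add(Rational(-1, 3), Mul(-11, Rational(-4, 7)))) = Mul(Rational(-1, 6), Add(Rational(-1, 3), Rational(44, 7))) = Mul(Rational(-1, 6), Rational(125, 21)) = Rational(-125, 126) ≈ -0.99206)
Function('Y')(c, C) = Mul(C, c)
Function('d')(K, z) = Mul(-1, K)
Add(-26622, Mul(-1, Function('d')(-447, Function('Y')(18, Q)))) = Add(-26622, Mul(-1, Mul(-1, -447))) = Add(-26622, Mul(-1, 447)) = Add(-26622, -447) = -27069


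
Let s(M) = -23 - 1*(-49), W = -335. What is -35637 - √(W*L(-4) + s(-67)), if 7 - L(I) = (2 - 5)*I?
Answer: -35637 - 9*√21 ≈ -35678.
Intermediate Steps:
s(M) = 26 (s(M) = -23 + 49 = 26)
L(I) = 7 + 3*I (L(I) = 7 - (2 - 5)*I = 7 - (-3)*I = 7 + 3*I)
-35637 - √(W*L(-4) + s(-67)) = -35637 - √(-335*(7 + 3*(-4)) + 26) = -35637 - √(-335*(7 - 12) + 26) = -35637 - √(-335*(-5) + 26) = -35637 - √(1675 + 26) = -35637 - √1701 = -35637 - 9*√21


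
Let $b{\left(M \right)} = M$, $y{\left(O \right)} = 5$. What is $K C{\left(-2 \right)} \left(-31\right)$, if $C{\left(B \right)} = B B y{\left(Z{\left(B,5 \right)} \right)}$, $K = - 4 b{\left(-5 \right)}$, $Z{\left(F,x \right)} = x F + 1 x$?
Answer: $-12400$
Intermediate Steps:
$Z{\left(F,x \right)} = x + F x$ ($Z{\left(F,x \right)} = F x + x = x + F x$)
$K = 20$ ($K = \left(-4\right) \left(-5\right) = 20$)
$C{\left(B \right)} = 5 B^{2}$ ($C{\left(B \right)} = B B 5 = B^{2} \cdot 5 = 5 B^{2}$)
$K C{\left(-2 \right)} \left(-31\right) = 20 \cdot 5 \left(-2\right)^{2} \left(-31\right) = 20 \cdot 5 \cdot 4 \left(-31\right) = 20 \cdot 20 \left(-31\right) = 400 \left(-31\right) = -12400$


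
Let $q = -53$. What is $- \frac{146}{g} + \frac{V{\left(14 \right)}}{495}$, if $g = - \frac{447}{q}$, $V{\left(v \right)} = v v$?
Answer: $- \frac{1247566}{73755} \approx -16.915$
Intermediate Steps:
$V{\left(v \right)} = v^{2}$
$g = \frac{447}{53}$ ($g = - \frac{447}{-53} = \left(-447\right) \left(- \frac{1}{53}\right) = \frac{447}{53} \approx 8.434$)
$- \frac{146}{g} + \frac{V{\left(14 \right)}}{495} = - \frac{146}{\frac{447}{53}} + \frac{14^{2}}{495} = \left(-146\right) \frac{53}{447} + 196 \cdot \frac{1}{495} = - \frac{7738}{447} + \frac{196}{495} = - \frac{1247566}{73755}$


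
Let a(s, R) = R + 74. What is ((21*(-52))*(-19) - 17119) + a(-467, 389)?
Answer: 4092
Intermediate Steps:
a(s, R) = 74 + R
((21*(-52))*(-19) - 17119) + a(-467, 389) = ((21*(-52))*(-19) - 17119) + (74 + 389) = (-1092*(-19) - 17119) + 463 = (20748 - 17119) + 463 = 3629 + 463 = 4092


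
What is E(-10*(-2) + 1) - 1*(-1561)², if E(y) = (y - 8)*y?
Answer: -2436448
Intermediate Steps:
E(y) = y*(-8 + y) (E(y) = (-8 + y)*y = y*(-8 + y))
E(-10*(-2) + 1) - 1*(-1561)² = (-10*(-2) + 1)*(-8 + (-10*(-2) + 1)) - 1*(-1561)² = (20 + 1)*(-8 + (20 + 1)) - 1*2436721 = 21*(-8 + 21) - 2436721 = 21*13 - 2436721 = 273 - 2436721 = -2436448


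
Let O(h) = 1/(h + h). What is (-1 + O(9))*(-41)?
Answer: 697/18 ≈ 38.722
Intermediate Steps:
O(h) = 1/(2*h)
(-1 + O(9))*(-41) = (-1 + (1/2)/9)*(-41) = (-1 + (1/2)*(1/9))*(-41) = (-1 + 1/18)*(-41) = -17/18*(-41) = 697/18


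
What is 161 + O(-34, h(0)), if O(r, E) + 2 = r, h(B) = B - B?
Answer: 125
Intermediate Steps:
h(B) = 0
O(r, E) = -2 + r
161 + O(-34, h(0)) = 161 + (-2 - 34) = 161 - 36 = 125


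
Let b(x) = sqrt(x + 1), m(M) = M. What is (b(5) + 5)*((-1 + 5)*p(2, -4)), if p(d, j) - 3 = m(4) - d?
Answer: 100 + 20*sqrt(6) ≈ 148.99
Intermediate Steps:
p(d, j) = 7 - d (p(d, j) = 3 + (4 - d) = 7 - d)
b(x) = sqrt(1 + x)
(b(5) + 5)*((-1 + 5)*p(2, -4)) = (sqrt(1 + 5) + 5)*((-1 + 5)*(7 - 1*2)) = (sqrt(6) + 5)*(4*(7 - 2)) = (5 + sqrt(6))*(4*5) = (5 + sqrt(6))*20 = 100 + 20*sqrt(6)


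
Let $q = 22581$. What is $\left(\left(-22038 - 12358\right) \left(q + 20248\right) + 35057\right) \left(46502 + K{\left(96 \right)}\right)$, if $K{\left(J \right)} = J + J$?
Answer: $-68785455633538$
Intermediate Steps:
$K{\left(J \right)} = 2 J$
$\left(\left(-22038 - 12358\right) \left(q + 20248\right) + 35057\right) \left(46502 + K{\left(96 \right)}\right) = \left(\left(-22038 - 12358\right) \left(22581 + 20248\right) + 35057\right) \left(46502 + 2 \cdot 96\right) = \left(\left(-34396\right) 42829 + 35057\right) \left(46502 + 192\right) = \left(-1473146284 + 35057\right) 46694 = \left(-1473111227\right) 46694 = -68785455633538$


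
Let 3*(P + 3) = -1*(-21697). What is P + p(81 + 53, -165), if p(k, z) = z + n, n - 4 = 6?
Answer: 21223/3 ≈ 7074.3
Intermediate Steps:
n = 10 (n = 4 + 6 = 10)
P = 21688/3 (P = -3 + (-1*(-21697))/3 = -3 + (⅓)*21697 = -3 + 21697/3 = 21688/3 ≈ 7229.3)
p(k, z) = 10 + z (p(k, z) = z + 10 = 10 + z)
P + p(81 + 53, -165) = 21688/3 + (10 - 165) = 21688/3 - 155 = 21223/3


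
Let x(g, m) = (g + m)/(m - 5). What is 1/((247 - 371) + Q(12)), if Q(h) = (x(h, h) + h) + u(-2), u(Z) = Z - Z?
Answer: -7/760 ≈ -0.0092105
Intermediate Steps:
x(g, m) = (g + m)/(-5 + m)
u(Z) = 0
Q(h) = h + 2*h/(-5 + h) (Q(h) = ((h + h)/(-5 + h) + h) + 0 = ((2*h)/(-5 + h) + h) + 0 = (2*h/(-5 + h) + h) + 0 = (h + 2*h/(-5 + h)) + 0 = h + 2*h/(-5 + h))
1/((247 - 371) + Q(12)) = 1/((247 - 371) + 12*(-3 + 12)/(-5 + 12)) = 1/(-124 + 12*9/7) = 1/(-124 + 12*(1/7)*9) = 1/(-124 + 108/7) = 1/(-760/7) = -7/760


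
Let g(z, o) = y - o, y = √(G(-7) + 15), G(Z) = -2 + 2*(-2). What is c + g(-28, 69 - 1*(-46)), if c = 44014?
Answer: 43902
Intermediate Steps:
G(Z) = -6 (G(Z) = -2 - 4 = -6)
y = 3 (y = √(-6 + 15) = √9 = 3)
g(z, o) = 3 - o
c + g(-28, 69 - 1*(-46)) = 44014 + (3 - (69 - 1*(-46))) = 44014 + (3 - (69 + 46)) = 44014 + (3 - 1*115) = 44014 + (3 - 115) = 44014 - 112 = 43902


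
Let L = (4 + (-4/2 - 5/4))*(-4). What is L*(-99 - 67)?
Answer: 498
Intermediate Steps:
L = -3 (L = (4 + (-4*½ - 5*¼))*(-4) = (4 + (-2 - 5/4))*(-4) = (4 - 13/4)*(-4) = (¾)*(-4) = -3)
L*(-99 - 67) = -3*(-99 - 67) = -3*(-166) = 498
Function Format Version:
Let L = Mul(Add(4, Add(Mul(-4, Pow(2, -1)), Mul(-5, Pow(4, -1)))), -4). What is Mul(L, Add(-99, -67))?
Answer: 498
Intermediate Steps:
L = -3 (L = Mul(Add(4, Add(Mul(-4, Rational(1, 2)), Mul(-5, Rational(1, 4)))), -4) = Mul(Add(4, Add(-2, Rational(-5, 4))), -4) = Mul(Add(4, Rational(-13, 4)), -4) = Mul(Rational(3, 4), -4) = -3)
Mul(L, Add(-99, -67)) = Mul(-3, Add(-99, -67)) = Mul(-3, -166) = 498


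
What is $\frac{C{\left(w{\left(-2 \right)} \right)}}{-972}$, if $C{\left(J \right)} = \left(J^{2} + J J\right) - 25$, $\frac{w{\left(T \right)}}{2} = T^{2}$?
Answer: $- \frac{103}{972} \approx -0.10597$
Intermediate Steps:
$w{\left(T \right)} = 2 T^{2}$
$C{\left(J \right)} = -25 + 2 J^{2}$ ($C{\left(J \right)} = \left(J^{2} + J^{2}\right) - 25 = 2 J^{2} - 25 = -25 + 2 J^{2}$)
$\frac{C{\left(w{\left(-2 \right)} \right)}}{-972} = \frac{-25 + 2 \left(2 \left(-2\right)^{2}\right)^{2}}{-972} = \left(-25 + 2 \left(2 \cdot 4\right)^{2}\right) \left(- \frac{1}{972}\right) = \left(-25 + 2 \cdot 8^{2}\right) \left(- \frac{1}{972}\right) = \left(-25 + 2 \cdot 64\right) \left(- \frac{1}{972}\right) = \left(-25 + 128\right) \left(- \frac{1}{972}\right) = 103 \left(- \frac{1}{972}\right) = - \frac{103}{972}$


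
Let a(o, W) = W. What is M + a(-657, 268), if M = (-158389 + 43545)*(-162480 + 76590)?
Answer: 9863951428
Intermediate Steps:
M = 9863951160 (M = -114844*(-85890) = 9863951160)
M + a(-657, 268) = 9863951160 + 268 = 9863951428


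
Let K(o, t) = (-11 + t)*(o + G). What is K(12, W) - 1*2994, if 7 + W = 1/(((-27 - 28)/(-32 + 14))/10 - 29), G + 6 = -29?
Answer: -2664312/1033 ≈ -2579.2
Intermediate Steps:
G = -35 (G = -6 - 29 = -35)
W = -7267/1033 (W = -7 + 1/(((-27 - 28)/(-32 + 14))/10 - 29) = -7 + 1/(-55/(-18)*(⅒) - 29) = -7 + 1/(-55*(-1/18)*(⅒) - 29) = -7 + 1/((55/18)*(⅒) - 29) = -7 + 1/(11/36 - 29) = -7 + 1/(-1033/36) = -7 - 36/1033 = -7267/1033 ≈ -7.0349)
K(o, t) = (-35 + o)*(-11 + t) (K(o, t) = (-11 + t)*(o - 35) = (-11 + t)*(-35 + o) = (-35 + o)*(-11 + t))
K(12, W) - 1*2994 = (385 - 35*(-7267/1033) - 11*12 + 12*(-7267/1033)) - 1*2994 = (385 + 254345/1033 - 132 - 87204/1033) - 2994 = 428490/1033 - 2994 = -2664312/1033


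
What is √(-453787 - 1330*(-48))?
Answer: I*√389947 ≈ 624.46*I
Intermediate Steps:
√(-453787 - 1330*(-48)) = √(-453787 + 63840) = √(-389947) = I*√389947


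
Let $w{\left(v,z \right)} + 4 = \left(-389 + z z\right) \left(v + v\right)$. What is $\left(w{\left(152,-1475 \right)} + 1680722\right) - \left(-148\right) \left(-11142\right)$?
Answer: $661303446$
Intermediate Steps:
$w{\left(v,z \right)} = -4 + 2 v \left(-389 + z^{2}\right)$ ($w{\left(v,z \right)} = -4 + \left(-389 + z z\right) \left(v + v\right) = -4 + \left(-389 + z^{2}\right) 2 v = -4 + 2 v \left(-389 + z^{2}\right)$)
$\left(w{\left(152,-1475 \right)} + 1680722\right) - \left(-148\right) \left(-11142\right) = \left(\left(-4 - 118256 + 2 \cdot 152 \left(-1475\right)^{2}\right) + 1680722\right) - \left(-148\right) \left(-11142\right) = \left(\left(-4 - 118256 + 2 \cdot 152 \cdot 2175625\right) + 1680722\right) - 1649016 = \left(\left(-4 - 118256 + 661390000\right) + 1680722\right) - 1649016 = \left(661271740 + 1680722\right) - 1649016 = 662952462 - 1649016 = 661303446$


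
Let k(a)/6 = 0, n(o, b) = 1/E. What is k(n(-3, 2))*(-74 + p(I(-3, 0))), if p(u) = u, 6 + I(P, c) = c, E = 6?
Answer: 0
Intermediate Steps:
n(o, b) = ⅙ (n(o, b) = 1/6 = ⅙)
I(P, c) = -6 + c
k(a) = 0 (k(a) = 6*0 = 0)
k(n(-3, 2))*(-74 + p(I(-3, 0))) = 0*(-74 + (-6 + 0)) = 0*(-74 - 6) = 0*(-80) = 0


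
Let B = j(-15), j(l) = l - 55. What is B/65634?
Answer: -35/32817 ≈ -0.0010665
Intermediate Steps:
j(l) = -55 + l
B = -70 (B = -55 - 15 = -70)
B/65634 = -70/65634 = -70*1/65634 = -35/32817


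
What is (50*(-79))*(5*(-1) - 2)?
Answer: 27650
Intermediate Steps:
(50*(-79))*(5*(-1) - 2) = -3950*(-5 - 2) = -3950*(-7) = 27650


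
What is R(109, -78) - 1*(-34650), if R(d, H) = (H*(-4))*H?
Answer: 10314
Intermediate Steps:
R(d, H) = -4*H**2 (R(d, H) = (-4*H)*H = -4*H**2)
R(109, -78) - 1*(-34650) = -4*(-78)**2 - 1*(-34650) = -4*6084 + 34650 = -24336 + 34650 = 10314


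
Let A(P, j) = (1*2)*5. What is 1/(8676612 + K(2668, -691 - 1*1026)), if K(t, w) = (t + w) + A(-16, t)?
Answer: 1/8677573 ≈ 1.1524e-7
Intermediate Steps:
A(P, j) = 10 (A(P, j) = 2*5 = 10)
K(t, w) = 10 + t + w (K(t, w) = (t + w) + 10 = 10 + t + w)
1/(8676612 + K(2668, -691 - 1*1026)) = 1/(8676612 + (10 + 2668 + (-691 - 1*1026))) = 1/(8676612 + (10 + 2668 + (-691 - 1026))) = 1/(8676612 + (10 + 2668 - 1717)) = 1/(8676612 + 961) = 1/8677573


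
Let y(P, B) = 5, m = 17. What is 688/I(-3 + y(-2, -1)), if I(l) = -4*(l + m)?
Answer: -172/19 ≈ -9.0526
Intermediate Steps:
I(l) = -68 - 4*l (I(l) = -4*(l + 17) = -4*(17 + l) = -68 - 4*l)
688/I(-3 + y(-2, -1)) = 688/(-68 - 4*(-3 + 5)) = 688/(-68 - 4*2) = 688/(-68 - 8) = 688/(-76) = 688*(-1/76) = -172/19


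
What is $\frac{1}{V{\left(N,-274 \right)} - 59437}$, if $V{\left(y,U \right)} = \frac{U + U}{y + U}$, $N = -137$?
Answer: $- \frac{3}{178307} \approx -1.6825 \cdot 10^{-5}$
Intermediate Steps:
$V{\left(y,U \right)} = \frac{2 U}{U + y}$
$\frac{1}{V{\left(N,-274 \right)} - 59437} = \frac{1}{2 \left(-274\right) \frac{1}{-274 - 137} - 59437} = \frac{1}{2 \left(-274\right) \frac{1}{-411} - 59437} = \frac{1}{2 \left(-274\right) \left(- \frac{1}{411}\right) - 59437} = \frac{1}{\frac{4}{3} - 59437} = \frac{1}{- \frac{178307}{3}} = - \frac{3}{178307}$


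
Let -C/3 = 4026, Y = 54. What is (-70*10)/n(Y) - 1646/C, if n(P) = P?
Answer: -232381/18117 ≈ -12.827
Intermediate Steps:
C = -12078 (C = -3*4026 = -12078)
(-70*10)/n(Y) - 1646/C = -70*10/54 - 1646/(-12078) = -700*1/54 - 1646*(-1/12078) = -350/27 + 823/6039 = -232381/18117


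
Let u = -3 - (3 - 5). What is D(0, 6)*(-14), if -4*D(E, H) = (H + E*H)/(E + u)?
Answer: -21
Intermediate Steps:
u = -1 (u = -3 - 1*(-2) = -3 + 2 = -1)
D(E, H) = -(H + E*H)/(4*(-1 + E)) (D(E, H) = -(H + E*H)/(4*(E - 1)) = -(H + E*H)/(4*(-1 + E)))
D(0, 6)*(-14) = -1*6*(1 + 0)/(-4 + 4*0)*(-14) = -1*6*1/(-4 + 0)*(-14) = -1*6*1/(-4)*(-14) = -1*6*(-¼)*1*(-14) = (3/2)*(-14) = -21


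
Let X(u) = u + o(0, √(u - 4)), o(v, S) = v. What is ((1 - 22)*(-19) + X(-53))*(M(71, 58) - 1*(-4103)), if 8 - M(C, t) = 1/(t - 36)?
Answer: 15646293/11 ≈ 1.4224e+6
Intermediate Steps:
X(u) = u (X(u) = u + 0 = u)
M(C, t) = 8 - 1/(-36 + t) (M(C, t) = 8 - 1/(t - 36) = 8 - 1/(-36 + t))
((1 - 22)*(-19) + X(-53))*(M(71, 58) - 1*(-4103)) = ((1 - 22)*(-19) - 53)*((-289 + 8*58)/(-36 + 58) - 1*(-4103)) = (-21*(-19) - 53)*((-289 + 464)/22 + 4103) = (399 - 53)*((1/22)*175 + 4103) = 346*(175/22 + 4103) = 346*(90441/22) = 15646293/11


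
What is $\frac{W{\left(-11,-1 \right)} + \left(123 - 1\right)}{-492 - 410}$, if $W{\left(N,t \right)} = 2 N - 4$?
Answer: $- \frac{48}{451} \approx -0.10643$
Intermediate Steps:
$W{\left(N,t \right)} = -4 + 2 N$
$\frac{W{\left(-11,-1 \right)} + \left(123 - 1\right)}{-492 - 410} = \frac{\left(-4 + 2 \left(-11\right)\right) + \left(123 - 1\right)}{-492 - 410} = \frac{\left(-4 - 22\right) + 122}{-902} = \left(-26 + 122\right) \left(- \frac{1}{902}\right) = 96 \left(- \frac{1}{902}\right) = - \frac{48}{451}$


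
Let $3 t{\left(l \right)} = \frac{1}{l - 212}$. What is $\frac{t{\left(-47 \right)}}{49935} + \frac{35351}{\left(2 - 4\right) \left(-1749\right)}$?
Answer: $\frac{8626421033}{853588890} \approx 10.106$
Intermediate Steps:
$t{\left(l \right)} = \frac{1}{3 \left(-212 + l\right)}$ ($t{\left(l \right)} = \frac{1}{3 \left(l - 212\right)} = \frac{1}{3 \left(-212 + l\right)}$)
$\frac{t{\left(-47 \right)}}{49935} + \frac{35351}{\left(2 - 4\right) \left(-1749\right)} = \frac{\frac{1}{3} \frac{1}{-212 - 47}}{49935} + \frac{35351}{\left(2 - 4\right) \left(-1749\right)} = \frac{1}{3 \left(-259\right)} \frac{1}{49935} + \frac{35351}{\left(2 - 4\right) \left(-1749\right)} = \frac{1}{3} \left(- \frac{1}{259}\right) \frac{1}{49935} + \frac{35351}{\left(-2\right) \left(-1749\right)} = \left(- \frac{1}{777}\right) \frac{1}{49935} + \frac{35351}{3498} = - \frac{1}{38799495} + 35351 \cdot \frac{1}{3498} = - \frac{1}{38799495} + \frac{667}{66} = \frac{8626421033}{853588890}$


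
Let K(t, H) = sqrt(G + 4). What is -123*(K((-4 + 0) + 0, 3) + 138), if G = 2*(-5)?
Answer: -16974 - 123*I*sqrt(6) ≈ -16974.0 - 301.29*I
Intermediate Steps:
G = -10
K(t, H) = I*sqrt(6) (K(t, H) = sqrt(-10 + 4) = sqrt(-6) = I*sqrt(6))
-123*(K((-4 + 0) + 0, 3) + 138) = -123*(I*sqrt(6) + 138) = -123*(138 + I*sqrt(6)) = -16974 - 123*I*sqrt(6)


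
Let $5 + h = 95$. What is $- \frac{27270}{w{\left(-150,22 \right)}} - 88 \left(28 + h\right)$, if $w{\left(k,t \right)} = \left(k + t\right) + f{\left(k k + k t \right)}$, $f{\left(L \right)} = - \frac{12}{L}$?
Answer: $- \frac{694340528}{68267} \approx -10171.0$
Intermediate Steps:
$h = 90$ ($h = -5 + 95 = 90$)
$w{\left(k,t \right)} = k + t - \frac{12}{k^{2} + k t}$ ($w{\left(k,t \right)} = \left(k + t\right) - \frac{12}{k k + k t} = \left(k + t\right) - \frac{12}{k^{2} + k t} = k + t - \frac{12}{k^{2} + k t}$)
$- \frac{27270}{w{\left(-150,22 \right)}} - 88 \left(28 + h\right) = - \frac{27270}{\frac{1}{-150} \frac{1}{-150 + 22} \left(-12 - 150 \left(-150 + 22\right)^{2}\right)} - 88 \left(28 + 90\right) = - \frac{27270}{\left(- \frac{1}{150}\right) \frac{1}{-128} \left(-12 - 150 \left(-128\right)^{2}\right)} - 10384 = - \frac{27270}{\left(- \frac{1}{150}\right) \left(- \frac{1}{128}\right) \left(-12 - 2457600\right)} - 10384 = - \frac{27270}{\left(- \frac{1}{150}\right) \left(- \frac{1}{128}\right) \left(-2457612\right)} - 10384 = - \frac{27270}{- \frac{204801}{1600}} - 10384 = \left(-27270\right) \left(- \frac{1600}{204801}\right) - 10384 = \frac{14544000}{68267} - 10384 = - \frac{694340528}{68267}$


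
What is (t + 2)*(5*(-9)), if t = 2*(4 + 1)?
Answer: -540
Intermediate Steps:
t = 10 (t = 2*5 = 10)
(t + 2)*(5*(-9)) = (10 + 2)*(5*(-9)) = 12*(-45) = -540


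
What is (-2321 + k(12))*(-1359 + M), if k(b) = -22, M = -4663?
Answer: 14109546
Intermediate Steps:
(-2321 + k(12))*(-1359 + M) = (-2321 - 22)*(-1359 - 4663) = -2343*(-6022) = 14109546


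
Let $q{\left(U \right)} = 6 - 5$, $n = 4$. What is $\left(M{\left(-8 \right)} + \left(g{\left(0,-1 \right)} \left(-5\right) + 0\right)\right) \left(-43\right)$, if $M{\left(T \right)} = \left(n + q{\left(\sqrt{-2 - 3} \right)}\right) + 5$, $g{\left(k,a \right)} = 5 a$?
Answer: $-1505$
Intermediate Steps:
$q{\left(U \right)} = 1$
$M{\left(T \right)} = 10$ ($M{\left(T \right)} = \left(4 + 1\right) + 5 = 5 + 5 = 10$)
$\left(M{\left(-8 \right)} + \left(g{\left(0,-1 \right)} \left(-5\right) + 0\right)\right) \left(-43\right) = \left(10 + \left(5 \left(-1\right) \left(-5\right) + 0\right)\right) \left(-43\right) = \left(10 + \left(\left(-5\right) \left(-5\right) + 0\right)\right) \left(-43\right) = \left(10 + \left(25 + 0\right)\right) \left(-43\right) = \left(10 + 25\right) \left(-43\right) = 35 \left(-43\right) = -1505$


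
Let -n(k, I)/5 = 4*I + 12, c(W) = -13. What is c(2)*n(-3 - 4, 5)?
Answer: 2080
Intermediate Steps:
n(k, I) = -60 - 20*I (n(k, I) = -5*(4*I + 12) = -5*(12 + 4*I) = -60 - 20*I)
c(2)*n(-3 - 4, 5) = -13*(-60 - 20*5) = -13*(-60 - 100) = -13*(-160) = 2080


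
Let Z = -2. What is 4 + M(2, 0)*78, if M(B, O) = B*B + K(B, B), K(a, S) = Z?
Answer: 160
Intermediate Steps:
K(a, S) = -2
M(B, O) = -2 + B² (M(B, O) = B*B - 2 = B² - 2 = -2 + B²)
4 + M(2, 0)*78 = 4 + (-2 + 2²)*78 = 4 + (-2 + 4)*78 = 4 + 2*78 = 4 + 156 = 160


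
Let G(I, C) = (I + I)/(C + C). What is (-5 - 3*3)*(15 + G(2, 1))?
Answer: -238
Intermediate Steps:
G(I, C) = I/C (G(I, C) = (2*I)/((2*C)) = (2*I)*(1/(2*C)) = I/C)
(-5 - 3*3)*(15 + G(2, 1)) = (-5 - 3*3)*(15 + 2/1) = (-5 - 9)*(15 + 2*1) = -14*(15 + 2) = -14*17 = -238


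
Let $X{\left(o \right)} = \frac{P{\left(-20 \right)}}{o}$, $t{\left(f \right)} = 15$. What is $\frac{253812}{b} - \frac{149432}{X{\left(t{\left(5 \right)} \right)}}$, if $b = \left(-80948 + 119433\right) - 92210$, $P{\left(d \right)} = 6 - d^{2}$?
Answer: $\frac{60161755536}{10583825} \approx 5684.3$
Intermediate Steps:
$b = -53725$ ($b = 38485 - 92210 = -53725$)
$X{\left(o \right)} = - \frac{394}{o}$ ($X{\left(o \right)} = \frac{6 - \left(-20\right)^{2}}{o} = \frac{6 - 400}{o} = - \frac{394}{o}$)
$\frac{253812}{b} - \frac{149432}{X{\left(t{\left(5 \right)} \right)}} = \frac{253812}{-53725} - \frac{149432}{\left(-394\right) \frac{1}{15}} = 253812 \left(- \frac{1}{53725}\right) - \frac{149432}{\left(-394\right) \frac{1}{15}} = - \frac{253812}{53725} - \frac{149432}{- \frac{394}{15}} = - \frac{253812}{53725} - - \frac{1120740}{197} = - \frac{253812}{53725} + \frac{1120740}{197} = \frac{60161755536}{10583825}$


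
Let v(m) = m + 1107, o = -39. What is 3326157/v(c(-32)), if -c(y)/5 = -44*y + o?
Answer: -3326157/5738 ≈ -579.67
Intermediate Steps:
c(y) = 195 + 220*y (c(y) = -5*(-44*y - 39) = -5*(-39 - 44*y) = 195 + 220*y)
v(m) = 1107 + m
3326157/v(c(-32)) = 3326157/(1107 + (195 + 220*(-32))) = 3326157/(1107 + (195 - 7040)) = 3326157/(1107 - 6845) = 3326157/(-5738) = 3326157*(-1/5738) = -3326157/5738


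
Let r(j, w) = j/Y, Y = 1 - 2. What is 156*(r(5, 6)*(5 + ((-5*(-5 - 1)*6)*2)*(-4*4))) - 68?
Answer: 4488832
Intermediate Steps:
Y = -1
r(j, w) = -j (r(j, w) = j/(-1) = j*(-1) = -j)
156*(r(5, 6)*(5 + ((-5*(-5 - 1)*6)*2)*(-4*4))) - 68 = 156*((-1*5)*(5 + ((-5*(-5 - 1)*6)*2)*(-4*4))) - 68 = 156*(-5*(5 + ((-5*(-6)*6)*2)*(-16))) - 68 = 156*(-5*(5 + ((30*6)*2)*(-16))) - 68 = 156*(-5*(5 + (180*2)*(-16))) - 68 = 156*(-5*(5 + 360*(-16))) - 68 = 156*(-5*(5 - 5760)) - 68 = 156*(-5*(-5755)) - 68 = 156*28775 - 68 = 4488900 - 68 = 4488832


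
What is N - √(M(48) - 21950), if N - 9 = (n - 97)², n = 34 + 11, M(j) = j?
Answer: 2713 - I*√21902 ≈ 2713.0 - 147.99*I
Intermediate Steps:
n = 45
N = 2713 (N = 9 + (45 - 97)² = 9 + (-52)² = 9 + 2704 = 2713)
N - √(M(48) - 21950) = 2713 - √(48 - 21950) = 2713 - √(-21902) = 2713 - I*√21902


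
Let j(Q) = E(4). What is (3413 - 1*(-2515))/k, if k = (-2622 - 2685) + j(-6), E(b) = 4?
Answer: -5928/5303 ≈ -1.1179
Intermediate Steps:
j(Q) = 4
k = -5303 (k = (-2622 - 2685) + 4 = -5307 + 4 = -5303)
(3413 - 1*(-2515))/k = (3413 - 1*(-2515))/(-5303) = (3413 + 2515)*(-1/5303) = 5928*(-1/5303) = -5928/5303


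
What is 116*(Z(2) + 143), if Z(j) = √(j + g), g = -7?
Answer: 16588 + 116*I*√5 ≈ 16588.0 + 259.38*I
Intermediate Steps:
Z(j) = √(-7 + j) (Z(j) = √(j - 7) = √(-7 + j))
116*(Z(2) + 143) = 116*(√(-7 + 2) + 143) = 116*(√(-5) + 143) = 116*(I*√5 + 143) = 116*(143 + I*√5) = 16588 + 116*I*√5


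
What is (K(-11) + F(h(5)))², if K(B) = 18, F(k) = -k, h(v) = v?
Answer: 169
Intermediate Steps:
(K(-11) + F(h(5)))² = (18 - 1*5)² = (18 - 5)² = 13² = 169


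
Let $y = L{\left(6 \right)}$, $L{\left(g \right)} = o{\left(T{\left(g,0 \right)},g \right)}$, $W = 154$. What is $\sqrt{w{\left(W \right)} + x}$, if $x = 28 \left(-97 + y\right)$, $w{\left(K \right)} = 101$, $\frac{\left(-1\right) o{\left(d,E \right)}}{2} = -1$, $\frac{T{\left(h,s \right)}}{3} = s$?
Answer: $i \sqrt{2559} \approx 50.587 i$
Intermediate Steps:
$T{\left(h,s \right)} = 3 s$
$o{\left(d,E \right)} = 2$ ($o{\left(d,E \right)} = \left(-2\right) \left(-1\right) = 2$)
$L{\left(g \right)} = 2$
$y = 2$
$x = -2660$ ($x = 28 \left(-97 + 2\right) = 28 \left(-95\right) = -2660$)
$\sqrt{w{\left(W \right)} + x} = \sqrt{101 - 2660} = \sqrt{-2559} = i \sqrt{2559}$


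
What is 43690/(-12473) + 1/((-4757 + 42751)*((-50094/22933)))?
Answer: -83154215082149/23739504621228 ≈ -3.5028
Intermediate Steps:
43690/(-12473) + 1/((-4757 + 42751)*((-50094/22933))) = 43690*(-1/12473) + 1/(37994*((-50094*1/22933))) = -43690/12473 + 1/(37994*(-50094/22933)) = -43690/12473 + (1/37994)*(-22933/50094) = -43690/12473 - 22933/1903271436 = -83154215082149/23739504621228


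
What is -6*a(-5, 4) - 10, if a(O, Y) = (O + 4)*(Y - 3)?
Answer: -4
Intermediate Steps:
a(O, Y) = (-3 + Y)*(4 + O) (a(O, Y) = (4 + O)*(-3 + Y) = (-3 + Y)*(4 + O))
-6*a(-5, 4) - 10 = -6*(-12 - 3*(-5) + 4*4 - 5*4) - 10 = -6*(-12 + 15 + 16 - 20) - 10 = -6*(-1) - 10 = 6 - 10 = -4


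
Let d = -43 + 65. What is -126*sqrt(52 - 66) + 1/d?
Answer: 1/22 - 126*I*sqrt(14) ≈ 0.045455 - 471.45*I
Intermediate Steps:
d = 22
-126*sqrt(52 - 66) + 1/d = -126*sqrt(52 - 66) + 1/22 = -126*I*sqrt(14) + 1/22 = 1/22 - 126*I*sqrt(14)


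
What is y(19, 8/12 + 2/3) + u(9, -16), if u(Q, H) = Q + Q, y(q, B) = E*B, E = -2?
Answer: 46/3 ≈ 15.333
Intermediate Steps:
y(q, B) = -2*B
u(Q, H) = 2*Q
y(19, 8/12 + 2/3) + u(9, -16) = -2*(8/12 + 2/3) + 2*9 = -2*(8*(1/12) + 2*(⅓)) + 18 = -2*(⅔ + ⅔) + 18 = -2*4/3 + 18 = -8/3 + 18 = 46/3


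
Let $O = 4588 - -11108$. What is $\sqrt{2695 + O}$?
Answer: $\sqrt{18391} \approx 135.61$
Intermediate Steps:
$O = 15696$ ($O = 4588 + 11108 = 15696$)
$\sqrt{2695 + O} = \sqrt{2695 + 15696} = \sqrt{18391}$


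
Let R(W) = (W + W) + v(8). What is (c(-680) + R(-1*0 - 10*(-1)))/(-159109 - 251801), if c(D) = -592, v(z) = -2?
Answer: 287/205455 ≈ 0.0013969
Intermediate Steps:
R(W) = -2 + 2*W (R(W) = (W + W) - 2 = 2*W - 2 = -2 + 2*W)
(c(-680) + R(-1*0 - 10*(-1)))/(-159109 - 251801) = (-592 + (-2 + 2*(-1*0 - 10*(-1))))/(-159109 - 251801) = (-592 + (-2 + 2*(0 + 10)))/(-410910) = (-592 + (-2 + 2*10))*(-1/410910) = (-592 + (-2 + 20))*(-1/410910) = (-592 + 18)*(-1/410910) = -574*(-1/410910) = 287/205455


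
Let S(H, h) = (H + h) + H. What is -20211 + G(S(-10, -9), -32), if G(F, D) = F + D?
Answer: -20272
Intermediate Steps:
S(H, h) = h + 2*H
G(F, D) = D + F
-20211 + G(S(-10, -9), -32) = -20211 + (-32 + (-9 + 2*(-10))) = -20211 + (-32 + (-9 - 20)) = -20211 + (-32 - 29) = -20211 - 61 = -20272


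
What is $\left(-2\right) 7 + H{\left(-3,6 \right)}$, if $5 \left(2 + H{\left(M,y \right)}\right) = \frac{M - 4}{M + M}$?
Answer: $- \frac{473}{30} \approx -15.767$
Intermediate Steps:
$H{\left(M,y \right)} = -2 + \frac{-4 + M}{10 M}$ ($H{\left(M,y \right)} = -2 + \frac{\left(M - 4\right) \frac{1}{M + M}}{5} = -2 + \frac{\left(-4 + M\right) \frac{1}{2 M}}{5} = -2 + \frac{\frac{1}{2} \frac{1}{M} \left(-4 + M\right)}{5} = -2 + \frac{-4 + M}{10 M}$)
$\left(-2\right) 7 + H{\left(-3,6 \right)} = \left(-2\right) 7 + \frac{-4 - -57}{10 \left(-3\right)} = -14 + \frac{1}{10} \left(- \frac{1}{3}\right) \left(-4 + 57\right) = -14 + \frac{1}{10} \left(- \frac{1}{3}\right) 53 = -14 - \frac{53}{30} = - \frac{473}{30}$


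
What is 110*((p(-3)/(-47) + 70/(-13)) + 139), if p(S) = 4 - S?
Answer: 8970280/611 ≈ 14681.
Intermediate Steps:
110*((p(-3)/(-47) + 70/(-13)) + 139) = 110*(((4 - 1*(-3))/(-47) + 70/(-13)) + 139) = 110*(((4 + 3)*(-1/47) + 70*(-1/13)) + 139) = 110*((7*(-1/47) - 70/13) + 139) = 110*((-7/47 - 70/13) + 139) = 110*(-3381/611 + 139) = 110*(81548/611) = 8970280/611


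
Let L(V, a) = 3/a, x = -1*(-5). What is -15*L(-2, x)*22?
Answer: -198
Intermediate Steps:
x = 5
-15*L(-2, x)*22 = -45/5*22 = -15*⅗*22 = -9*22 = -198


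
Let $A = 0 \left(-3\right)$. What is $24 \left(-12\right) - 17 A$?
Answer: $-288$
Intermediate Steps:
$A = 0$
$24 \left(-12\right) - 17 A = 24 \left(-12\right) - 0 = -288 + 0 = -288$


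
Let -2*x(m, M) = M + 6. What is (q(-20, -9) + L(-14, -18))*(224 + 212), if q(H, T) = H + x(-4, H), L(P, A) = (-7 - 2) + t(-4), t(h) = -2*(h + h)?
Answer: -2616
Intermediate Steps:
t(h) = -4*h
x(m, M) = -3 - M/2 (x(m, M) = -(M + 6)/2 = -(6 + M)/2 = -3 - M/2)
L(P, A) = 7 (L(P, A) = (-7 - 2) - 4*(-4) = -9 + 16 = 7)
q(H, T) = -3 + H/2 (q(H, T) = H + (-3 - H/2) = -3 + H/2)
(q(-20, -9) + L(-14, -18))*(224 + 212) = ((-3 + (1/2)*(-20)) + 7)*(224 + 212) = ((-3 - 10) + 7)*436 = (-13 + 7)*436 = -6*436 = -2616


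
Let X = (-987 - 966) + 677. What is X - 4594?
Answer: -5870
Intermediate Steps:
X = -1276 (X = -1953 + 677 = -1276)
X - 4594 = -1276 - 4594 = -5870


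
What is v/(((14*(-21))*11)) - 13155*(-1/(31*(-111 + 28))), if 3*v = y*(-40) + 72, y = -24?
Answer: -21714191/4160541 ≈ -5.2191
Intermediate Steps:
v = 344 (v = (-24*(-40) + 72)/3 = (960 + 72)/3 = (⅓)*1032 = 344)
v/(((14*(-21))*11)) - 13155*(-1/(31*(-111 + 28))) = 344/(((14*(-21))*11)) - 13155*(-1/(31*(-111 + 28))) = 344/((-294*11)) - 13155/((-31*(-83))) = 344/(-3234) - 13155/2573 = 344*(-1/3234) - 13155*1/2573 = -172/1617 - 13155/2573 = -21714191/4160541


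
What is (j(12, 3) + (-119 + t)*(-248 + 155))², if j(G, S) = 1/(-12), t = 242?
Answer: 18842778361/144 ≈ 1.3085e+8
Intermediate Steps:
j(G, S) = -1/12
(j(12, 3) + (-119 + t)*(-248 + 155))² = (-1/12 + (-119 + 242)*(-248 + 155))² = (-1/12 + 123*(-93))² = (-1/12 - 11439)² = (-137269/12)² = 18842778361/144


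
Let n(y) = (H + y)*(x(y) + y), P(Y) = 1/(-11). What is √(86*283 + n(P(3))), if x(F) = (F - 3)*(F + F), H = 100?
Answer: √357021731/121 ≈ 156.16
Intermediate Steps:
x(F) = 2*F*(-3 + F) (x(F) = (-3 + F)*(2*F) = 2*F*(-3 + F))
P(Y) = -1/11
n(y) = (100 + y)*(y + 2*y*(-3 + y)) (n(y) = (100 + y)*(2*y*(-3 + y) + y) = (100 + y)*(y + 2*y*(-3 + y)))
√(86*283 + n(P(3))) = √(86*283 - (-500 + 2*(-1/11)² + 195*(-1/11))/11) = √(24338 - (-500 + 2*(1/121) - 195/11)/11) = √(24338 - (-500 + 2/121 - 195/11)/11) = √(24338 - 1/11*(-62643/121)) = √(24338 + 62643/1331) = √(32456521/1331) = √357021731/121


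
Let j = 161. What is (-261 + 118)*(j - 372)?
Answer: 30173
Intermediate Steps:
(-261 + 118)*(j - 372) = (-261 + 118)*(161 - 372) = -143*(-211) = 30173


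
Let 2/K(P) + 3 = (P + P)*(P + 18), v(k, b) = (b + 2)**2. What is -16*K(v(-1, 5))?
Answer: -32/6563 ≈ -0.0048758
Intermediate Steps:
v(k, b) = (2 + b)**2
K(P) = 2/(-3 + 2*P*(18 + P)) (K(P) = 2/(-3 + (P + P)*(P + 18)) = 2/(-3 + (2*P)*(18 + P)) = 2/(-3 + 2*P*(18 + P)))
-16*K(v(-1, 5)) = -32/(-3 + 2*((2 + 5)**2)**2 + 36*(2 + 5)**2) = -32/(-3 + 2*(7**2)**2 + 36*7**2) = -32/(-3 + 2*49**2 + 36*49) = -32/(-3 + 2*2401 + 1764) = -32/(-3 + 4802 + 1764) = -32/6563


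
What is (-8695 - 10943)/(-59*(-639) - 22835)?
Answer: -9819/7433 ≈ -1.3210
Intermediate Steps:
(-8695 - 10943)/(-59*(-639) - 22835) = -19638/(37701 - 22835) = -19638/14866 = -19638*1/14866 = -9819/7433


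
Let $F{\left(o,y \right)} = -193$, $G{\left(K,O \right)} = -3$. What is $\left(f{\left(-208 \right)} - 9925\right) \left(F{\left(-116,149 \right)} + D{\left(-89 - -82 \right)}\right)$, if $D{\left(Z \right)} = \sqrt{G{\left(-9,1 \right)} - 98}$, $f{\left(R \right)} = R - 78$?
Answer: $1970723 - 10211 i \sqrt{101} \approx 1.9707 \cdot 10^{6} - 1.0262 \cdot 10^{5} i$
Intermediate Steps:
$f{\left(R \right)} = -78 + R$ ($f{\left(R \right)} = R - 78 = -78 + R$)
$D{\left(Z \right)} = i \sqrt{101}$ ($D{\left(Z \right)} = \sqrt{-3 - 98} = \sqrt{-101} = i \sqrt{101}$)
$\left(f{\left(-208 \right)} - 9925\right) \left(F{\left(-116,149 \right)} + D{\left(-89 - -82 \right)}\right) = \left(\left(-78 - 208\right) - 9925\right) \left(-193 + i \sqrt{101}\right) = \left(-286 - 9925\right) \left(-193 + i \sqrt{101}\right) = - 10211 \left(-193 + i \sqrt{101}\right) = 1970723 - 10211 i \sqrt{101}$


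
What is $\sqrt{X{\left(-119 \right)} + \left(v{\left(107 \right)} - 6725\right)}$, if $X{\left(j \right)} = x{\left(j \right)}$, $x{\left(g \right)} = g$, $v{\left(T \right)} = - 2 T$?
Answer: $i \sqrt{7058} \approx 84.012 i$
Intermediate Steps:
$X{\left(j \right)} = j$
$\sqrt{X{\left(-119 \right)} + \left(v{\left(107 \right)} - 6725\right)} = \sqrt{-119 - 6939} = \sqrt{-7058} = i \sqrt{7058}$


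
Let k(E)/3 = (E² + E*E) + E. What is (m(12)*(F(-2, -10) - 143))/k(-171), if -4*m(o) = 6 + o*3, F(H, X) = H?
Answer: 1015/116622 ≈ 0.0087033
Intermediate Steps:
m(o) = -3/2 - 3*o/4 (m(o) = -(6 + o*3)/4 = -(6 + 3*o)/4 = -3/2 - 3*o/4)
k(E) = 3*E + 6*E² (k(E) = 3*((E² + E*E) + E) = 3*((E² + E²) + E) = 3*(2*E² + E) = 3*(E + 2*E²) = 3*E + 6*E²)
(m(12)*(F(-2, -10) - 143))/k(-171) = ((-3/2 - ¾*12)*(-2 - 143))/((3*(-171)*(1 + 2*(-171)))) = ((-3/2 - 9)*(-145))/((3*(-171)*(1 - 342))) = (-21/2*(-145))/((3*(-171)*(-341))) = (3045/2)/174933 = (3045/2)*(1/174933) = 1015/116622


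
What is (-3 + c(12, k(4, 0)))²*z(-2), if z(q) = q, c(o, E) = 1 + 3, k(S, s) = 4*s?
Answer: -2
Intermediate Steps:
c(o, E) = 4
(-3 + c(12, k(4, 0)))²*z(-2) = (-3 + 4)²*(-2) = 1²*(-2) = 1*(-2) = -2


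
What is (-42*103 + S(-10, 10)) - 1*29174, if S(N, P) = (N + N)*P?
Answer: -33700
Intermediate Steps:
S(N, P) = 2*N*P (S(N, P) = (2*N)*P = 2*N*P)
(-42*103 + S(-10, 10)) - 1*29174 = (-42*103 + 2*(-10)*10) - 1*29174 = (-4326 - 200) - 29174 = -4526 - 29174 = -33700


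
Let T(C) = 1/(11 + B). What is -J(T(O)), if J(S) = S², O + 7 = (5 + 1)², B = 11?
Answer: -1/484 ≈ -0.0020661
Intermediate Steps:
O = 29 (O = -7 + (5 + 1)² = -7 + 6² = -7 + 36 = 29)
T(C) = 1/22 (T(C) = 1/(11 + 11) = 1/22)
-J(T(O)) = -(1/22)² = -1*1/484 = -1/484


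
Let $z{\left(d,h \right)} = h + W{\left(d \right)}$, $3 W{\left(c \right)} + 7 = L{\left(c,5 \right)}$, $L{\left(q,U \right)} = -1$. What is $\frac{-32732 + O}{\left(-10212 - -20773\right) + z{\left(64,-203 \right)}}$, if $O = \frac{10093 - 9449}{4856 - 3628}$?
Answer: $- \frac{4306527}{1362466} \approx -3.1608$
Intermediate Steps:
$W{\left(c \right)} = - \frac{8}{3}$ ($W{\left(c \right)} = - \frac{7}{3} + \frac{1}{3} \left(-1\right) = - \frac{7}{3} - \frac{1}{3} = - \frac{8}{3}$)
$O = \frac{161}{307}$ ($O = \frac{644}{1228} = 644 \cdot \frac{1}{1228} = \frac{161}{307} \approx 0.52443$)
$z{\left(d,h \right)} = - \frac{8}{3} + h$ ($z{\left(d,h \right)} = h - \frac{8}{3} = - \frac{8}{3} + h$)
$\frac{-32732 + O}{\left(-10212 - -20773\right) + z{\left(64,-203 \right)}} = \frac{-32732 + \frac{161}{307}}{\left(-10212 - -20773\right) - \frac{617}{3}} = - \frac{10048563}{307 \left(\left(-10212 + 20773\right) - \frac{617}{3}\right)} = - \frac{10048563}{307 \left(10561 - \frac{617}{3}\right)} = - \frac{10048563}{307 \cdot \frac{31066}{3}} = \left(- \frac{10048563}{307}\right) \frac{3}{31066} = - \frac{4306527}{1362466}$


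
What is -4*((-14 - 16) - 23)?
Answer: 212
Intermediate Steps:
-4*((-14 - 16) - 23) = -4*(-30 - 23) = -4*(-53) = 212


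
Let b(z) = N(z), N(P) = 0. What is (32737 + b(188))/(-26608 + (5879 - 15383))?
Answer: -32737/36112 ≈ -0.90654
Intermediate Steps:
b(z) = 0
(32737 + b(188))/(-26608 + (5879 - 15383)) = (32737 + 0)/(-26608 + (5879 - 15383)) = 32737/(-26608 - 9504) = 32737/(-36112) = 32737*(-1/36112) = -32737/36112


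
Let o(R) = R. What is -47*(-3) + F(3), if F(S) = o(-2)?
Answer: 139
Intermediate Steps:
F(S) = -2
-47*(-3) + F(3) = -47*(-3) - 2 = 141 - 2 = 139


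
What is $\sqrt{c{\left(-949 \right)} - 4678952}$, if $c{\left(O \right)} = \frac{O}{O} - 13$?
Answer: $2 i \sqrt{1169741} \approx 2163.1 i$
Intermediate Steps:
$c{\left(O \right)} = -12$ ($c{\left(O \right)} = 1 - 13 = -12$)
$\sqrt{c{\left(-949 \right)} - 4678952} = \sqrt{-12 - 4678952} = \sqrt{-4678964} = 2 i \sqrt{1169741}$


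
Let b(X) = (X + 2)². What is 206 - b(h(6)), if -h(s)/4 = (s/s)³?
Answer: 202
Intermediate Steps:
h(s) = -4 (h(s) = -4*(s/s)³ = -4*1³ = -4*1 = -4)
b(X) = (2 + X)²
206 - b(h(6)) = 206 - (2 - 4)² = 206 - 1*(-2)² = 206 - 1*4 = 206 - 4 = 202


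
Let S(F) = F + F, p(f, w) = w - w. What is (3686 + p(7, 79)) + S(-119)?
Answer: 3448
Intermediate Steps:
p(f, w) = 0
S(F) = 2*F
(3686 + p(7, 79)) + S(-119) = (3686 + 0) + 2*(-119) = 3686 - 238 = 3448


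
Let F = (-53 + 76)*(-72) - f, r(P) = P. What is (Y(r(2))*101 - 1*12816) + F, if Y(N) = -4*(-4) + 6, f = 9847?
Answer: -22097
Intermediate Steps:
Y(N) = 22 (Y(N) = 16 + 6 = 22)
F = -11503 (F = (-53 + 76)*(-72) - 1*9847 = 23*(-72) - 9847 = -1656 - 9847 = -11503)
(Y(r(2))*101 - 1*12816) + F = (22*101 - 1*12816) - 11503 = (2222 - 12816) - 11503 = -10594 - 11503 = -22097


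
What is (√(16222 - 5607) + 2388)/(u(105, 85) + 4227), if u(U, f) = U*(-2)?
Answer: 796/1339 + √10615/4017 ≈ 0.62012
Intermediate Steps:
u(U, f) = -2*U
(√(16222 - 5607) + 2388)/(u(105, 85) + 4227) = (√(16222 - 5607) + 2388)/(-2*105 + 4227) = (√10615 + 2388)/(-210 + 4227) = (2388 + √10615)/4017 = (2388 + √10615)*(1/4017) = 796/1339 + √10615/4017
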